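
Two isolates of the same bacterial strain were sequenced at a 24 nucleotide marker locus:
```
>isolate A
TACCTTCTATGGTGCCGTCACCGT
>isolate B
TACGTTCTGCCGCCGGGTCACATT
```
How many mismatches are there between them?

10

Comparing position by position, 10 bases differ: 4 (C/G), 9 (A/G), 10 (T/C), 11 (G/C), 13 (T/C), 14 (G/C), 15 (C/G), 16 (C/G), 22 (C/A), 23 (G/T).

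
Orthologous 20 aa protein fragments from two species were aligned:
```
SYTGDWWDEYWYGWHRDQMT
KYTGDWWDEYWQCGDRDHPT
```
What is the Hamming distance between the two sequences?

7

Comparing position by position, 7 residues differ: 1 (S/K), 12 (Y/Q), 13 (G/C), 14 (W/G), 15 (H/D), 18 (Q/H), 19 (M/P).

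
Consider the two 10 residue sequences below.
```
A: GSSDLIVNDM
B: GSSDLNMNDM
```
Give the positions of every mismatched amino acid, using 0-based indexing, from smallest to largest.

Differences at position 5 (I→N), position 6 (V→M).

5, 6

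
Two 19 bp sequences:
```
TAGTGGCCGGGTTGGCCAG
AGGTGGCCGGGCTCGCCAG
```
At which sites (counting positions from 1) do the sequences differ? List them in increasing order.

1, 2, 12, 14

Scanning 1-based: 1: T/A; 2: A/G; 12: T/C; 14: G/C.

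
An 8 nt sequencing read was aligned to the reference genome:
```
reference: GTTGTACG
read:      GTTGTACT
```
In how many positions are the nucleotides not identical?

Comparing position by position, 1 position differs: 8 (G/T).

1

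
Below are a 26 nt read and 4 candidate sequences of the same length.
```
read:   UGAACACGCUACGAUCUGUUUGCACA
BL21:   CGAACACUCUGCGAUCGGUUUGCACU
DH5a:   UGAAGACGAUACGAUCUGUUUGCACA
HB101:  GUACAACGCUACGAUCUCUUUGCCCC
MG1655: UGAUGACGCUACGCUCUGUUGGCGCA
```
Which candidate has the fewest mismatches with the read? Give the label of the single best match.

BL21 differs at 5 bases; DH5a differs at 2 bases; HB101 differs at 7 bases; MG1655 differs at 5 bases. The closest is DH5a.

DH5a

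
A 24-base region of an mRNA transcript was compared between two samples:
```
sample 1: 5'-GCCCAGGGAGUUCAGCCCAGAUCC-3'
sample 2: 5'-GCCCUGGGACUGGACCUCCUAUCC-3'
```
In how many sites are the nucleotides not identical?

8

Comparing position by position, 8 sites differ: 5 (A/U), 10 (G/C), 12 (U/G), 13 (C/G), 15 (G/C), 17 (C/U), 19 (A/C), 20 (G/U).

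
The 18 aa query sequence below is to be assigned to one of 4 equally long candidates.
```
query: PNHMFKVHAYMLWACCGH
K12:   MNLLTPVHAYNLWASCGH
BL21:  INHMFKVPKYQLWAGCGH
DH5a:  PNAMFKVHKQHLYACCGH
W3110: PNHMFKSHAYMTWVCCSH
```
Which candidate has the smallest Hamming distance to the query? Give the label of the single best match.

W3110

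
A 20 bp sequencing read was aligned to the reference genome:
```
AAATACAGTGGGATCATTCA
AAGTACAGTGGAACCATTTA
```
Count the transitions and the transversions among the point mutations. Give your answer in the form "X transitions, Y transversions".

4 transitions, 0 transversions

Mismatches (1-based):
site 3: A→G (purine→purine, transition)
site 12: G→A (purine→purine, transition)
site 14: T→C (pyrimidine→pyrimidine, transition)
site 19: C→T (pyrimidine→pyrimidine, transition)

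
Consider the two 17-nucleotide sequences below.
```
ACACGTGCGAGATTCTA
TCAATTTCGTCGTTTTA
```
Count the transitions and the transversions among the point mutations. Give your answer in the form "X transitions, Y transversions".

2 transitions, 6 transversions

Transitions (purine↔purine or pyrimidine↔pyrimidine): 12 A→G, 15 C→T.
Transversions (purine↔pyrimidine): 1 A→T, 4 C→A, 5 G→T, 7 G→T, 10 A→T, 11 G→C.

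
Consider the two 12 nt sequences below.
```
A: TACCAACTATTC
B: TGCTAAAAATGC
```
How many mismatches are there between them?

5

The sequences differ at bases 2, 4, 7, 8, 11 (1-based) — 5 in total.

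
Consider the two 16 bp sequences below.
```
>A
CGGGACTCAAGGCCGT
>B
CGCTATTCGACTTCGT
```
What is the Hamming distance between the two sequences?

7

Mismatches (1-based): site 3: G→C; site 4: G→T; site 6: C→T; site 9: A→G; site 11: G→C; site 12: G→T; site 13: C→T.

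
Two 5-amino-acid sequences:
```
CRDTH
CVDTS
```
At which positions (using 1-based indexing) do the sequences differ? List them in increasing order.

2, 5

Differences at position 2 (R→V), position 5 (H→S).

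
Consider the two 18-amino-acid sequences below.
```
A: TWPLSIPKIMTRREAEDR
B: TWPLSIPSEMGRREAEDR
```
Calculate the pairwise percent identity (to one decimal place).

Mismatches at positions 8, 9, 11 (1-based): 3 of 18.
Identical positions: 15/18 = 83.33% → 83.3%.

83.3%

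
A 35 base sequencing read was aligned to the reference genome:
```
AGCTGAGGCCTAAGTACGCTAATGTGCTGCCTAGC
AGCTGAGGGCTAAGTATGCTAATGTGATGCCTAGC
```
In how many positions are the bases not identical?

3

Mismatches (1-based): position 9: C→G; position 17: C→T; position 27: C→A.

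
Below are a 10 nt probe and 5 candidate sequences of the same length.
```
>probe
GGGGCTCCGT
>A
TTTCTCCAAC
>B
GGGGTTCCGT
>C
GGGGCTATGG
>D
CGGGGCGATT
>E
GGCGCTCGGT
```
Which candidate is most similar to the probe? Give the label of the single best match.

A differs at 9 positions; B differs at 1 position; C differs at 3 positions; D differs at 6 positions; E differs at 2 positions. The closest is B.

B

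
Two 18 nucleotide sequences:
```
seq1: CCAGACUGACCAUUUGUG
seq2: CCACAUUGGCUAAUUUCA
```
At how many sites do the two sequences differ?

The sequences differ at sites 4, 6, 9, 11, 13, 16, 17, 18 (1-based) — 8 in total.

8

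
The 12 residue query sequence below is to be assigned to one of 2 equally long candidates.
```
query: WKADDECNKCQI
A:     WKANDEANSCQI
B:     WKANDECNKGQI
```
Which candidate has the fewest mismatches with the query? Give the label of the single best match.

B

A differs at 3 residues; B differs at 2 residues. The closest is B.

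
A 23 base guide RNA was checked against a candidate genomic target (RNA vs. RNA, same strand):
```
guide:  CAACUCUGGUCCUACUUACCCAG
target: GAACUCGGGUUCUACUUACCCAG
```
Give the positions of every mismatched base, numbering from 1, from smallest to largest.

Scanning 1-based: 1: C/G; 7: U/G; 11: C/U.

1, 7, 11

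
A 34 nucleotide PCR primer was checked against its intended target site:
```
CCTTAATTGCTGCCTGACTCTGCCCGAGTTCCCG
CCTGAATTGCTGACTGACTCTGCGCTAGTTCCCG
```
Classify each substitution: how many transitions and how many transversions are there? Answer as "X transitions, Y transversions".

0 transitions, 4 transversions

Mismatches (1-based):
base 4: T→G (pyrimidine→purine, transversion)
base 13: C→A (pyrimidine→purine, transversion)
base 24: C→G (pyrimidine→purine, transversion)
base 26: G→T (purine→pyrimidine, transversion)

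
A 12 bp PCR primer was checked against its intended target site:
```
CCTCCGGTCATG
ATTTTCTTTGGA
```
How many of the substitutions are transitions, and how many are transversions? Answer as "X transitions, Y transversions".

Transitions (purine↔purine or pyrimidine↔pyrimidine): 2 C→T, 4 C→T, 5 C→T, 9 C→T, 10 A→G, 12 G→A.
Transversions (purine↔pyrimidine): 1 C→A, 6 G→C, 7 G→T, 11 T→G.

6 transitions, 4 transversions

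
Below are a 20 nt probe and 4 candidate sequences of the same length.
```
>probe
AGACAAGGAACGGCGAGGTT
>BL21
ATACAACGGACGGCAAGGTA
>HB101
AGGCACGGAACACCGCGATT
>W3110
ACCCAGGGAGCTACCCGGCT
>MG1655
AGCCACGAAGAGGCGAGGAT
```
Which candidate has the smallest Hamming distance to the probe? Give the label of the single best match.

Hamming distances to probe — BL21: 5; HB101: 6; W3110: 9; MG1655: 6.
Smallest is BL21 with 5 mismatches.

BL21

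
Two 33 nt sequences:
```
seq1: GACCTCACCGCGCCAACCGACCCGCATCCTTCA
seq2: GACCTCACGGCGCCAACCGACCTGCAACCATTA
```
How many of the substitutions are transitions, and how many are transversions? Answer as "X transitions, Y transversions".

2 transitions, 3 transversions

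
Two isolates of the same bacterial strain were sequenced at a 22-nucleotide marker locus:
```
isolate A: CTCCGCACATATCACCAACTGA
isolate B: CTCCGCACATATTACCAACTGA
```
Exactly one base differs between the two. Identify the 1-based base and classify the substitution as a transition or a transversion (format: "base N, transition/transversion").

The sequences differ only at base 13: C→T (pyrimidine→pyrimidine), a transition.

base 13, transition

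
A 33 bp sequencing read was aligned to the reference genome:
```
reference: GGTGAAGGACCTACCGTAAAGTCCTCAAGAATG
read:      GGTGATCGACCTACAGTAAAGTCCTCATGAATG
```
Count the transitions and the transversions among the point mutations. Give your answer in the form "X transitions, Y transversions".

0 transitions, 4 transversions

Mismatches (1-based):
base 6: A→T (purine→pyrimidine, transversion)
base 7: G→C (purine→pyrimidine, transversion)
base 15: C→A (pyrimidine→purine, transversion)
base 28: A→T (purine→pyrimidine, transversion)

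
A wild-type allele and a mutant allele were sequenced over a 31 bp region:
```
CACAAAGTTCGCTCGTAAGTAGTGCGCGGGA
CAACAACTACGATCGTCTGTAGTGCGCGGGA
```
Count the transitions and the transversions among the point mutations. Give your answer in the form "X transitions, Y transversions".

Transitions (purine↔purine or pyrimidine↔pyrimidine): none.
Transversions (purine↔pyrimidine): 3 C→A, 4 A→C, 7 G→C, 9 T→A, 12 C→A, 17 A→C, 18 A→T.

0 transitions, 7 transversions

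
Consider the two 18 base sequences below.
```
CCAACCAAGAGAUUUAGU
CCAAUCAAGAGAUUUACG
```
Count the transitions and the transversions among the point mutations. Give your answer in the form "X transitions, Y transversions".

1 transition, 2 transversions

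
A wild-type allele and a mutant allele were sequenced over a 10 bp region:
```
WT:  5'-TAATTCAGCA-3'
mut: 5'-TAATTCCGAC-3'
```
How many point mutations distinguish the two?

3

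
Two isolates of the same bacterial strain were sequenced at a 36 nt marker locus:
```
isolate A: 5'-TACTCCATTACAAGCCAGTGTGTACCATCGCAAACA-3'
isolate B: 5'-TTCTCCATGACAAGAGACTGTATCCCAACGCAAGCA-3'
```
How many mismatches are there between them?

9

Comparing position by position, 9 positions differ: 2 (A/T), 9 (T/G), 15 (C/A), 16 (C/G), 18 (G/C), 22 (G/A), 24 (A/C), 28 (T/A), 34 (A/G).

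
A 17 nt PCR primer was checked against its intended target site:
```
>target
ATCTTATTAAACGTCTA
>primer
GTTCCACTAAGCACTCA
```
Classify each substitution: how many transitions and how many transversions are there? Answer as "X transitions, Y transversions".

Transitions (purine↔purine or pyrimidine↔pyrimidine): 1 A→G, 3 C→T, 4 T→C, 5 T→C, 7 T→C, 11 A→G, 13 G→A, 14 T→C, 15 C→T, 16 T→C.
Transversions (purine↔pyrimidine): none.

10 transitions, 0 transversions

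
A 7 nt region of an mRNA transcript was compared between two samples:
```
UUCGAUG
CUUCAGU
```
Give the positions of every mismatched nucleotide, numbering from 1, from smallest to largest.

Differences at position 1 (U→C), position 3 (C→U), position 4 (G→C), position 6 (U→G), position 7 (G→U).

1, 3, 4, 6, 7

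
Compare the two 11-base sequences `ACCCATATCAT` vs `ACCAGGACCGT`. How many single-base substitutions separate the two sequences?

5

The sequences differ at sites 4, 5, 6, 8, 10 (1-based) — 5 in total.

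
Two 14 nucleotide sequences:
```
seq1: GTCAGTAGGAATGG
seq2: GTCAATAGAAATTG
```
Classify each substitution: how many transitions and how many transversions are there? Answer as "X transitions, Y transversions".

2 transitions, 1 transversion

Mismatches (1-based):
position 5: G→A (purine→purine, transition)
position 9: G→A (purine→purine, transition)
position 13: G→T (purine→pyrimidine, transversion)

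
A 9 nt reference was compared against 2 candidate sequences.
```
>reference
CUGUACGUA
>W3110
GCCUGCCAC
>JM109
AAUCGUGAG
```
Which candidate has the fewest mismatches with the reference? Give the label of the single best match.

Hamming distances to reference — W3110: 7; JM109: 8.
Smallest is W3110 with 7 mismatches.

W3110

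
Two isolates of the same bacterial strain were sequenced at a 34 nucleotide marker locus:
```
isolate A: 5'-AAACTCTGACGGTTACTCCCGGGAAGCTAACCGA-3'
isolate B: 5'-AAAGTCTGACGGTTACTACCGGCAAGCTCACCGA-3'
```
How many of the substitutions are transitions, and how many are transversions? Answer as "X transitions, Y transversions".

Mismatches (1-based):
base 4: C→G (pyrimidine→purine, transversion)
base 18: C→A (pyrimidine→purine, transversion)
base 23: G→C (purine→pyrimidine, transversion)
base 29: A→C (purine→pyrimidine, transversion)

0 transitions, 4 transversions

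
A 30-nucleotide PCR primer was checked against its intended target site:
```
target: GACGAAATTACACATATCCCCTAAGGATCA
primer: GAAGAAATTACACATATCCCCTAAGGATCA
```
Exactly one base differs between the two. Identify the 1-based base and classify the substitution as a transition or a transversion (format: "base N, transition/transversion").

The sequences differ only at base 3: C→A (pyrimidine→purine), a transversion.

base 3, transversion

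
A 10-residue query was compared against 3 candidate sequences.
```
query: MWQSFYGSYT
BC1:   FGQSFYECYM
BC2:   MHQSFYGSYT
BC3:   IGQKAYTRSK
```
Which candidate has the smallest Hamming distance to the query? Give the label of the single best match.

Hamming distances to query — BC1: 5; BC2: 1; BC3: 8.
Smallest is BC2 with 1 mismatch.

BC2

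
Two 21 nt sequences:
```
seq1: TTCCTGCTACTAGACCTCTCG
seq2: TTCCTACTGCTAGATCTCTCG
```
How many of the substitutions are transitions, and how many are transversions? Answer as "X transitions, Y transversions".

Transitions (purine↔purine or pyrimidine↔pyrimidine): 6 G→A, 9 A→G, 15 C→T.
Transversions (purine↔pyrimidine): none.

3 transitions, 0 transversions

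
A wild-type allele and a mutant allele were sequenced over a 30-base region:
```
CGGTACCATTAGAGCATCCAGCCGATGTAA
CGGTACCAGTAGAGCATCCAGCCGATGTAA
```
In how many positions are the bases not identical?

Mismatches (1-based): position 9: T→G.

1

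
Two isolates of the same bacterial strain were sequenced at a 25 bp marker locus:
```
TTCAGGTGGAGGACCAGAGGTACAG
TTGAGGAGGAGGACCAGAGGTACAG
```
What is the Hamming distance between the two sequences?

2

Mismatches (1-based): position 3: C→G; position 7: T→A.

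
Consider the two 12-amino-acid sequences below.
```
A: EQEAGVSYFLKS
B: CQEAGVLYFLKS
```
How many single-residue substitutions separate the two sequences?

2

The sequences differ at residues 1, 7 (1-based) — 2 in total.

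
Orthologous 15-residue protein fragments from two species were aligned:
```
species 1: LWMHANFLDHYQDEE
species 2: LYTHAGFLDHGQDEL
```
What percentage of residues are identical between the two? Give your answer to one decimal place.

5 positions differ (2, 3, 6, 11, 15), so 10 of 15 match: 10/15 = 66.67%.

66.7%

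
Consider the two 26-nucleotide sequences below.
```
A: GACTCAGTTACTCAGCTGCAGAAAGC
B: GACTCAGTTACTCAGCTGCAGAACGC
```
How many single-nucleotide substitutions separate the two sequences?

Mismatches (1-based): site 24: A→C.

1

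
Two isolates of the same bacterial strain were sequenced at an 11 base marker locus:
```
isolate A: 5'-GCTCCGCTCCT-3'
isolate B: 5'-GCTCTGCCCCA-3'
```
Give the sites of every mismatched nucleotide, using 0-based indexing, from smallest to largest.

Scanning 0-based: 4: C/T; 7: T/C; 10: T/A.

4, 7, 10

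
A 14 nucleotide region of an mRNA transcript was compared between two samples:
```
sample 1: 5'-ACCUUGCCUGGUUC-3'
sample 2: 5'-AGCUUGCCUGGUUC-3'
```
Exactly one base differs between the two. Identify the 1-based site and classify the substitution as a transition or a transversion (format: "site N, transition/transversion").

site 2, transversion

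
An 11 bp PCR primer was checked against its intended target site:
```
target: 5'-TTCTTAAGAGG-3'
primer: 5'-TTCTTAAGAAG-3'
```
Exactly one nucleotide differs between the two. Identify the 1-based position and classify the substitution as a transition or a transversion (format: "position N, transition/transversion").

position 10, transition

The sequences differ only at position 10: G→A (purine→purine), a transition.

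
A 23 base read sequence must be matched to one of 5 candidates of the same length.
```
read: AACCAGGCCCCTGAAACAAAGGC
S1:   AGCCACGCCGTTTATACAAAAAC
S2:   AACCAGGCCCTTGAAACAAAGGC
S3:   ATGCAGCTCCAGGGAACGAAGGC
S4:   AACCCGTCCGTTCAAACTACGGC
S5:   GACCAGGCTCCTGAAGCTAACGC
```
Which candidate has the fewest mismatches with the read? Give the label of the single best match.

S2

Hamming distances to read — S1: 8; S2: 1; S3: 8; S4: 7; S5: 5.
Smallest is S2 with 1 mismatch.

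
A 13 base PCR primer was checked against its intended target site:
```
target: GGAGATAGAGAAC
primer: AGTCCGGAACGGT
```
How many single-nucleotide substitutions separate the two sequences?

11

Comparing position by position, 11 sites differ: 1 (G/A), 3 (A/T), 4 (G/C), 5 (A/C), 6 (T/G), 7 (A/G), 8 (G/A), 10 (G/C), 11 (A/G), 12 (A/G), 13 (C/T).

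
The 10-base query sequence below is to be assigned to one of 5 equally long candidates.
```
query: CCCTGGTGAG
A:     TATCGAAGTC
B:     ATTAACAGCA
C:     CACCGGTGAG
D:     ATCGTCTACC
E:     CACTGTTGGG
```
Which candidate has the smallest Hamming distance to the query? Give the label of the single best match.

C

Hamming distances to query — A: 8; B: 9; C: 2; D: 8; E: 3.
Smallest is C with 2 mismatches.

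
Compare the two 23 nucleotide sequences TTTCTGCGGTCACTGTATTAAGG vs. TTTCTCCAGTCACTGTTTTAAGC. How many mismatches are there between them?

4

Mismatches (1-based): base 6: G→C; base 8: G→A; base 17: A→T; base 23: G→C.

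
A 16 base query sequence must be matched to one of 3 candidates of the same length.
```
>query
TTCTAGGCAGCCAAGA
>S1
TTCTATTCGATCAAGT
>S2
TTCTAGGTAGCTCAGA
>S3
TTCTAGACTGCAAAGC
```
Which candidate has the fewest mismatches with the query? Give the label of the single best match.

S2

Hamming distances to query — S1: 6; S2: 3; S3: 4.
Smallest is S2 with 3 mismatches.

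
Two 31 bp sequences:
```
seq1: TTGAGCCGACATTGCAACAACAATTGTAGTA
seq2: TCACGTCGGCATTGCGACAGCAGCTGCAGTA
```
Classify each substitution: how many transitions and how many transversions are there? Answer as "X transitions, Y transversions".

9 transitions, 1 transversion

Mismatches (1-based):
site 2: T→C (pyrimidine→pyrimidine, transition)
site 3: G→A (purine→purine, transition)
site 4: A→C (purine→pyrimidine, transversion)
site 6: C→T (pyrimidine→pyrimidine, transition)
site 9: A→G (purine→purine, transition)
site 16: A→G (purine→purine, transition)
site 20: A→G (purine→purine, transition)
site 23: A→G (purine→purine, transition)
site 24: T→C (pyrimidine→pyrimidine, transition)
site 27: T→C (pyrimidine→pyrimidine, transition)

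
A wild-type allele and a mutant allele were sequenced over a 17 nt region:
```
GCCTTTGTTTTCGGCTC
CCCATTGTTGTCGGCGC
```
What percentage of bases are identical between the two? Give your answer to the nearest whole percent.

4 positions differ (1, 4, 10, 16), so 13 of 17 match: 13/17 = 76.47%.

76%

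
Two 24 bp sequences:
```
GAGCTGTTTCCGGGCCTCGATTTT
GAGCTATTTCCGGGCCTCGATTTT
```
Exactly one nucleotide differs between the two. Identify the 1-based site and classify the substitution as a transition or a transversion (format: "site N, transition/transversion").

Site 6 changes G→A. G is a purine and A is a purine, so this is a transition.

site 6, transition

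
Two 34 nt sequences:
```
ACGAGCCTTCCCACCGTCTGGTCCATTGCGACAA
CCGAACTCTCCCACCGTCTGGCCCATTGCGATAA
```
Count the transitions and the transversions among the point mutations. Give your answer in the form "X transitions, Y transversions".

Mismatches (1-based):
position 1: A→C (purine→pyrimidine, transversion)
position 5: G→A (purine→purine, transition)
position 7: C→T (pyrimidine→pyrimidine, transition)
position 8: T→C (pyrimidine→pyrimidine, transition)
position 22: T→C (pyrimidine→pyrimidine, transition)
position 32: C→T (pyrimidine→pyrimidine, transition)

5 transitions, 1 transversion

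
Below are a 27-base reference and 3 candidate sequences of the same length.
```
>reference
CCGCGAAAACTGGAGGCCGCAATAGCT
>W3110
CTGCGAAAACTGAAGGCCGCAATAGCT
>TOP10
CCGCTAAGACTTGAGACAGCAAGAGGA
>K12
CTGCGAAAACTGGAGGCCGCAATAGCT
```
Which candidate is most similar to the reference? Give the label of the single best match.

K12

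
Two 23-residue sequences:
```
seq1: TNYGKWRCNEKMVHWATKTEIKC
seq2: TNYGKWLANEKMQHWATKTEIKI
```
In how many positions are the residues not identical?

Mismatches (1-based): position 7: R→L; position 8: C→A; position 13: V→Q; position 23: C→I.

4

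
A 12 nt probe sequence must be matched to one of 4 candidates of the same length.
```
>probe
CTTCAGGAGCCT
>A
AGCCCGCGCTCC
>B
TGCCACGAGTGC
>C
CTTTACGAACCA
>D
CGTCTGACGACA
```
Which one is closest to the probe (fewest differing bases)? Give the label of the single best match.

A differs at 9 bases; B differs at 7 bases; C differs at 4 bases; D differs at 6 bases. The closest is C.

C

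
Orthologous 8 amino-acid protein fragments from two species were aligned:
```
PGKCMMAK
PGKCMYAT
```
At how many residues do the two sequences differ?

Comparing position by position, 2 residues differ: 6 (M/Y), 8 (K/T).

2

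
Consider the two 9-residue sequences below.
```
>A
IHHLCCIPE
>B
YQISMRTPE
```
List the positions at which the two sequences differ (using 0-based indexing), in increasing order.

0, 1, 2, 3, 4, 5, 6

Differences at position 0 (I→Y), position 1 (H→Q), position 2 (H→I), position 3 (L→S), position 4 (C→M), position 5 (C→R), position 6 (I→T).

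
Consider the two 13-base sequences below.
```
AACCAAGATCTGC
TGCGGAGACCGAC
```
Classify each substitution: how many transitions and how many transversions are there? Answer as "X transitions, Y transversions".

4 transitions, 3 transversions

Mismatches (1-based):
site 1: A→T (purine→pyrimidine, transversion)
site 2: A→G (purine→purine, transition)
site 4: C→G (pyrimidine→purine, transversion)
site 5: A→G (purine→purine, transition)
site 9: T→C (pyrimidine→pyrimidine, transition)
site 11: T→G (pyrimidine→purine, transversion)
site 12: G→A (purine→purine, transition)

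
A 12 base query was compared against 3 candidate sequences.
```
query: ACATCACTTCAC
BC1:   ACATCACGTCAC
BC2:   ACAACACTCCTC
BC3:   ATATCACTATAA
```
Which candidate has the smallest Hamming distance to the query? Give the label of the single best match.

Hamming distances to query — BC1: 1; BC2: 3; BC3: 4.
Smallest is BC1 with 1 mismatch.

BC1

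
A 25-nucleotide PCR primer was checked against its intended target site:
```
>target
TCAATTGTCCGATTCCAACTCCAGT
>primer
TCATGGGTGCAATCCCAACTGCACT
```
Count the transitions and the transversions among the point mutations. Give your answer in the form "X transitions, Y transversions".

Mismatches (1-based):
base 4: A→T (purine→pyrimidine, transversion)
base 5: T→G (pyrimidine→purine, transversion)
base 6: T→G (pyrimidine→purine, transversion)
base 9: C→G (pyrimidine→purine, transversion)
base 11: G→A (purine→purine, transition)
base 14: T→C (pyrimidine→pyrimidine, transition)
base 21: C→G (pyrimidine→purine, transversion)
base 24: G→C (purine→pyrimidine, transversion)

2 transitions, 6 transversions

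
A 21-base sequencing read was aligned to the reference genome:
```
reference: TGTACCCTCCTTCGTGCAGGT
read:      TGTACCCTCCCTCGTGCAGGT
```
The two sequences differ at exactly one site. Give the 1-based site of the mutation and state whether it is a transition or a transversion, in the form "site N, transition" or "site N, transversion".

site 11, transition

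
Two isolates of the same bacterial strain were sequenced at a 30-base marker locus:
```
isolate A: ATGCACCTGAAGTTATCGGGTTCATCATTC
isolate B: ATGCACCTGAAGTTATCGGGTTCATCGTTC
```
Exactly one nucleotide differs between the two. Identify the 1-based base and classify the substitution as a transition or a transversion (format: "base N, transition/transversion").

The sequences differ only at base 27: A→G (purine→purine), a transition.

base 27, transition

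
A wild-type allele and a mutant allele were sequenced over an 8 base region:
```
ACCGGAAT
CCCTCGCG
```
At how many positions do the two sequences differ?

6

The sequences differ at positions 1, 4, 5, 6, 7, 8 (1-based) — 6 in total.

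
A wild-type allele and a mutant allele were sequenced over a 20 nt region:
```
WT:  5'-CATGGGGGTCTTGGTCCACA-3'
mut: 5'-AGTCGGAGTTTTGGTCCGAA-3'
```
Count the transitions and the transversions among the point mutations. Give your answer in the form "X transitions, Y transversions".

Mismatches (1-based):
site 1: C→A (pyrimidine→purine, transversion)
site 2: A→G (purine→purine, transition)
site 4: G→C (purine→pyrimidine, transversion)
site 7: G→A (purine→purine, transition)
site 10: C→T (pyrimidine→pyrimidine, transition)
site 18: A→G (purine→purine, transition)
site 19: C→A (pyrimidine→purine, transversion)

4 transitions, 3 transversions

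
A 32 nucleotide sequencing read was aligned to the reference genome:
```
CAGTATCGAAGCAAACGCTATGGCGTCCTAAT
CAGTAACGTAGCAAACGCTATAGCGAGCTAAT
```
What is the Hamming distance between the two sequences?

Comparing position by position, 5 bases differ: 6 (T/A), 9 (A/T), 22 (G/A), 26 (T/A), 27 (C/G).

5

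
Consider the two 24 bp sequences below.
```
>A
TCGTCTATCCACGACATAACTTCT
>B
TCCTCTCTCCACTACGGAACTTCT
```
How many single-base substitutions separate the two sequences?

The sequences differ at positions 3, 7, 13, 16, 17 (1-based) — 5 in total.

5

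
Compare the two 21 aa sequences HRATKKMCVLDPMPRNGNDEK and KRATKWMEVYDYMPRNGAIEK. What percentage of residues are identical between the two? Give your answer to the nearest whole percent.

7 positions differ (1, 6, 8, 10, 12, 18, 19), so 14 of 21 match: 14/21 = 66.67%.

67%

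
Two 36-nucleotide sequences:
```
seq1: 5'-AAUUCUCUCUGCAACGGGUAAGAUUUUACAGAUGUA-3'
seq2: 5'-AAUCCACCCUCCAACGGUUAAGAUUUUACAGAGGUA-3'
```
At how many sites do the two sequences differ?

6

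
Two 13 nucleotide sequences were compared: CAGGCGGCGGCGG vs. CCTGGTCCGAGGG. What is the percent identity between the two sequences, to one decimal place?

46.2%

7 positions differ (2, 3, 5, 6, 7, 10, 11), so 6 of 13 match: 6/13 = 46.15%.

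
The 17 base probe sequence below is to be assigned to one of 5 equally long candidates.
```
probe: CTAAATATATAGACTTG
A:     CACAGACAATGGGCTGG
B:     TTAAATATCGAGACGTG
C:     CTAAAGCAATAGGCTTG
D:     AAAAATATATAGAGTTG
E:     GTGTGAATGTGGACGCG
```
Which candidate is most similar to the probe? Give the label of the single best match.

A differs at 9 sites; B differs at 4 sites; C differs at 4 sites; D differs at 3 sites; E differs at 9 sites. The closest is D.

D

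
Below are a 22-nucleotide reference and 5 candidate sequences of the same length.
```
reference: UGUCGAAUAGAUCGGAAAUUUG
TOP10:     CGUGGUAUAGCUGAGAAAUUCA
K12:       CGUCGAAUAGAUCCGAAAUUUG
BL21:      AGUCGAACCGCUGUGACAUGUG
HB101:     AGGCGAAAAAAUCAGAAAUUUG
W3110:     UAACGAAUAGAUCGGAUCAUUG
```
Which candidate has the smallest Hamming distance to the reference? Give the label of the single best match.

Hamming distances to reference — TOP10: 8; K12: 2; BL21: 8; HB101: 5; W3110: 5.
Smallest is K12 with 2 mismatches.

K12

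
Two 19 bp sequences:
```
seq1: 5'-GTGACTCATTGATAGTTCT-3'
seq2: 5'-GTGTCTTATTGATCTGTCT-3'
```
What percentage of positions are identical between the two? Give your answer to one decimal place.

Mismatches at positions 4, 7, 14, 15, 16 (1-based): 5 of 19.
Identical positions: 14/19 = 73.68% → 73.7%.

73.7%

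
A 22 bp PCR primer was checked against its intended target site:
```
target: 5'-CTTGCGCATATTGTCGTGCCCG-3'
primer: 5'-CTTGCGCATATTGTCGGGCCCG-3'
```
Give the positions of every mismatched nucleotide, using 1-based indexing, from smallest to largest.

Scanning 1-based: 17: T/G.

17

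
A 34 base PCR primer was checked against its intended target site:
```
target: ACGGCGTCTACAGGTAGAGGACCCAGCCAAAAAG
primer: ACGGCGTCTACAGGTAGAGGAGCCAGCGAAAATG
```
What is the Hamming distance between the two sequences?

3

Comparing position by position, 3 sites differ: 22 (C/G), 28 (C/G), 33 (A/T).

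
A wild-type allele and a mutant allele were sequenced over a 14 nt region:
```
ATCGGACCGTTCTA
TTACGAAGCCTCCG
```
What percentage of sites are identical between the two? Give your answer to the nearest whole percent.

Mismatches at positions 1, 3, 4, 7, 8, 9, 10, 13, 14 (1-based): 9 of 14.
Identical positions: 5/14 = 35.71% → 36%.

36%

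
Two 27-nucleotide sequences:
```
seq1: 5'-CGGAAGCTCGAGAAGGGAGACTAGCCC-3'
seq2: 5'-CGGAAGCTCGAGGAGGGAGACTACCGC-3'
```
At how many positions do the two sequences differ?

3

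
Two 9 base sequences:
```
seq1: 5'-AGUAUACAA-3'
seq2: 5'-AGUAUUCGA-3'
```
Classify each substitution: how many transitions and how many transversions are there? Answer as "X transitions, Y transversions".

Mismatches (1-based):
position 6: A→U (purine→pyrimidine, transversion)
position 8: A→G (purine→purine, transition)

1 transition, 1 transversion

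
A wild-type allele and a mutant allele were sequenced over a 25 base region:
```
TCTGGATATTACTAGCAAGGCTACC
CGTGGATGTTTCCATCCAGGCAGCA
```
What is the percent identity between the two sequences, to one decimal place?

Mismatches at positions 1, 2, 8, 11, 13, 15, 17, 22, 23, 25 (1-based): 10 of 25.
Identical positions: 15/25 = 60% → 60.0%.

60.0%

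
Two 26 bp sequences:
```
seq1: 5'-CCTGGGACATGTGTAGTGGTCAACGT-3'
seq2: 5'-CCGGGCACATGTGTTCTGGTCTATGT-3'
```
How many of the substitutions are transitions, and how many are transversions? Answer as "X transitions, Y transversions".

1 transition, 5 transversions

Mismatches (1-based):
site 3: T→G (pyrimidine→purine, transversion)
site 6: G→C (purine→pyrimidine, transversion)
site 15: A→T (purine→pyrimidine, transversion)
site 16: G→C (purine→pyrimidine, transversion)
site 22: A→T (purine→pyrimidine, transversion)
site 24: C→T (pyrimidine→pyrimidine, transition)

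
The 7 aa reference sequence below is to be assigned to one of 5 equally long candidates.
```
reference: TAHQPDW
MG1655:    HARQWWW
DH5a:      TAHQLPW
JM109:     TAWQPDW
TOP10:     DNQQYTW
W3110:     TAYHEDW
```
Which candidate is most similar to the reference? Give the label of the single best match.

MG1655 differs at 4 residues; DH5a differs at 2 residues; JM109 differs at 1 residue; TOP10 differs at 5 residues; W3110 differs at 3 residues. The closest is JM109.

JM109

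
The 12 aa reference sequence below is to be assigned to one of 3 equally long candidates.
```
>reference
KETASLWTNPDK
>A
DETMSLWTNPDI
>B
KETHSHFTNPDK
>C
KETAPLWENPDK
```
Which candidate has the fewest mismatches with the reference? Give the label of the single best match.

C

Hamming distances to reference — A: 3; B: 3; C: 2.
Smallest is C with 2 mismatches.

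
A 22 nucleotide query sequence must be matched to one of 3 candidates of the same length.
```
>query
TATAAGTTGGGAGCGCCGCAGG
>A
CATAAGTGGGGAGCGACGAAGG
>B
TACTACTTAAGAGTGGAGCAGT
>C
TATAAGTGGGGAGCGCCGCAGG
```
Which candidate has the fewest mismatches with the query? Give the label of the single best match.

C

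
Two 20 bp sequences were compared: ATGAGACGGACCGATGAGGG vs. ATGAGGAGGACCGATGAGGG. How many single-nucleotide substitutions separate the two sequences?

2

Comparing position by position, 2 positions differ: 6 (A/G), 7 (C/A).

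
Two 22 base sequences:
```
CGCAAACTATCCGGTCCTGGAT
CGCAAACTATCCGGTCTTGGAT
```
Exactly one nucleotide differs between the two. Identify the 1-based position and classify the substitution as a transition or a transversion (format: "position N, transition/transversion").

The sequences differ only at position 17: C→T (pyrimidine→pyrimidine), a transition.

position 17, transition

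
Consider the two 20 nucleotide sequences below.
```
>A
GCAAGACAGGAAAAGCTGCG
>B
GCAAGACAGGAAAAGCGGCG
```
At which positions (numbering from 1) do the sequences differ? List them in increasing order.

17

Differences at position 17 (T→G).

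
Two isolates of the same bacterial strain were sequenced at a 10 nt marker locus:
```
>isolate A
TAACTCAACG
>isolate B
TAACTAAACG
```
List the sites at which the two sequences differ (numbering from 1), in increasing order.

6

Scanning 1-based: 6: C/A.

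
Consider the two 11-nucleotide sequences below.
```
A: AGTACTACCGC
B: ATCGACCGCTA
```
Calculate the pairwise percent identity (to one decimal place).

9 positions differ (2, 3, 4, 5, 6, 7, 8, 10, 11), so 2 of 11 match: 2/11 = 18.18%.

18.2%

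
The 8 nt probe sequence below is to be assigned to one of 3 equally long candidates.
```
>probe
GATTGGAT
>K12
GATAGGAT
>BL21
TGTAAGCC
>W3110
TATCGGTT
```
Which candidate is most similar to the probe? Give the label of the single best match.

K12

K12 differs at 1 site; BL21 differs at 6 sites; W3110 differs at 3 sites. The closest is K12.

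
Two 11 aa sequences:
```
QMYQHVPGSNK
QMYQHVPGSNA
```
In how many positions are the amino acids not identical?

1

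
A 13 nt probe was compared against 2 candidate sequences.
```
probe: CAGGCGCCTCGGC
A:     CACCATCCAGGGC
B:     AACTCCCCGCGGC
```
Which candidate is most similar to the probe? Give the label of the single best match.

B

Hamming distances to probe — A: 6; B: 5.
Smallest is B with 5 mismatches.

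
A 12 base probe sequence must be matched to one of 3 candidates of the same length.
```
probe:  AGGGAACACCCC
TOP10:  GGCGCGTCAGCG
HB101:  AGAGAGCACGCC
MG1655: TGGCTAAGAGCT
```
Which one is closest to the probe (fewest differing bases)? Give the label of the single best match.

HB101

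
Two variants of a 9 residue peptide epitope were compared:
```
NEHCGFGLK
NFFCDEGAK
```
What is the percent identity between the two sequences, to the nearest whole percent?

44%

Mismatches at positions 2, 3, 5, 6, 8 (1-based): 5 of 9.
Identical positions: 4/9 = 44.44% → 44%.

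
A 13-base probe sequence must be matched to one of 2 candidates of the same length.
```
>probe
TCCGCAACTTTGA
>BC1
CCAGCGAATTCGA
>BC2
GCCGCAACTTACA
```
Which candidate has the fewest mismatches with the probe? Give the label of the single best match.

BC2

Hamming distances to probe — BC1: 5; BC2: 3.
Smallest is BC2 with 3 mismatches.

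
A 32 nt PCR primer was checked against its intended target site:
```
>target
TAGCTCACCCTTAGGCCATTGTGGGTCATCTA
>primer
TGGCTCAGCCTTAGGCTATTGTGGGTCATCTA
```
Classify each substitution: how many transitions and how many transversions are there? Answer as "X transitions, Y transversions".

Transitions (purine↔purine or pyrimidine↔pyrimidine): 2 A→G, 17 C→T.
Transversions (purine↔pyrimidine): 8 C→G.

2 transitions, 1 transversion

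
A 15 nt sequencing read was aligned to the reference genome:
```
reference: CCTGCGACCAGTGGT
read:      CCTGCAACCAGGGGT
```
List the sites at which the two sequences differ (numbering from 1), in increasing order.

6, 12

Scanning 1-based: 6: G/A; 12: T/G.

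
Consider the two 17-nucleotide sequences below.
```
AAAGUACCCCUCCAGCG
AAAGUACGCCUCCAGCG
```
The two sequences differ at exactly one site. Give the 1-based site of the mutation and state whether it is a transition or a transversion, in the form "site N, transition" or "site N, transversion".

site 8, transversion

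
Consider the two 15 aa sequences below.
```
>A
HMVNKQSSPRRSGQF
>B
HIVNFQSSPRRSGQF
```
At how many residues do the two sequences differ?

2

Mismatches (1-based): residue 2: M→I; residue 5: K→F.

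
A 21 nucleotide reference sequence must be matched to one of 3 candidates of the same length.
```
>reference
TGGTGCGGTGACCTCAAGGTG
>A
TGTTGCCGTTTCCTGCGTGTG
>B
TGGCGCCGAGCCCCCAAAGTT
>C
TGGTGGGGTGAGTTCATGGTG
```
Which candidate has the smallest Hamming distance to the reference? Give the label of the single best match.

C

A differs at 8 bases; B differs at 7 bases; C differs at 4 bases. The closest is C.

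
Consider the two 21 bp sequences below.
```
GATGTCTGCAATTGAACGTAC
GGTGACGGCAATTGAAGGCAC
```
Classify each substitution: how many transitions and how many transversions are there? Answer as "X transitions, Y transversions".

Transitions (purine↔purine or pyrimidine↔pyrimidine): 2 A→G, 19 T→C.
Transversions (purine↔pyrimidine): 5 T→A, 7 T→G, 17 C→G.

2 transitions, 3 transversions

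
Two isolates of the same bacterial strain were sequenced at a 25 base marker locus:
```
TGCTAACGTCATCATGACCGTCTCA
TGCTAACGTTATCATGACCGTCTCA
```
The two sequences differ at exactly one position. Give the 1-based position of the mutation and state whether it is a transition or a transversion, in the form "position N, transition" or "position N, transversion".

position 10, transition

The sequences differ only at position 10: C→T (pyrimidine→pyrimidine), a transition.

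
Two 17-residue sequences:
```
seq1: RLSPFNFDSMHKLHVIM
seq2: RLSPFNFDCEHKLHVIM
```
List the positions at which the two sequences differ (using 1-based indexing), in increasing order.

Scanning 1-based: 9: S/C; 10: M/E.

9, 10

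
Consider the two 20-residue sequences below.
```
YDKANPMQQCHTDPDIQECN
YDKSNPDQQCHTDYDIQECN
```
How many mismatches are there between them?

The sequences differ at residues 4, 7, 14 (1-based) — 3 in total.

3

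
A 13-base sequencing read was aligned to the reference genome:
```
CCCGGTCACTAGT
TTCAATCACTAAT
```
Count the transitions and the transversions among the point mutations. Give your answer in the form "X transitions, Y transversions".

5 transitions, 0 transversions

Mismatches (1-based):
position 1: C→T (pyrimidine→pyrimidine, transition)
position 2: C→T (pyrimidine→pyrimidine, transition)
position 4: G→A (purine→purine, transition)
position 5: G→A (purine→purine, transition)
position 12: G→A (purine→purine, transition)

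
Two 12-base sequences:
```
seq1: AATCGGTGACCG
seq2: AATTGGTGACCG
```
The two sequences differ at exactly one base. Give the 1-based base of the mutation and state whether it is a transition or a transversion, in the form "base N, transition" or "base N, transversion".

Base 4 changes C→T. C is a pyrimidine and T is a pyrimidine, so this is a transition.

base 4, transition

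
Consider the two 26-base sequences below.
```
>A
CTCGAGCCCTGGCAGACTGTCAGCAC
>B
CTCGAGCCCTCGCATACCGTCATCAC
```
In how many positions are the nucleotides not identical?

4

The sequences differ at positions 11, 15, 18, 23 (1-based) — 4 in total.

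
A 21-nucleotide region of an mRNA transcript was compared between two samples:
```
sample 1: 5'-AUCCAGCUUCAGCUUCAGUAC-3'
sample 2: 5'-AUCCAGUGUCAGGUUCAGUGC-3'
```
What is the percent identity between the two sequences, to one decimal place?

4 positions differ (7, 8, 13, 20), so 17 of 21 match: 17/21 = 80.95%.

81.0%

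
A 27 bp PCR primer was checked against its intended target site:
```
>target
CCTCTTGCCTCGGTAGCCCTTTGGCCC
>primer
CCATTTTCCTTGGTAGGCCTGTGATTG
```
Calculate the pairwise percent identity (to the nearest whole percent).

63%

10 positions differ (3, 4, 7, 11, 17, 21, 24, 25, 26, 27), so 17 of 27 match: 17/27 = 62.96%.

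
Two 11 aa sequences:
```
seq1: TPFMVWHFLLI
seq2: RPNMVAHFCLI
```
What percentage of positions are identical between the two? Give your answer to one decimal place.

63.6%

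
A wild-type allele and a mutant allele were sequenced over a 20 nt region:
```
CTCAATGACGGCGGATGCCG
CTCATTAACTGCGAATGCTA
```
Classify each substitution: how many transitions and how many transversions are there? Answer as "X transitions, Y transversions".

Mismatches (1-based):
base 5: A→T (purine→pyrimidine, transversion)
base 7: G→A (purine→purine, transition)
base 10: G→T (purine→pyrimidine, transversion)
base 14: G→A (purine→purine, transition)
base 19: C→T (pyrimidine→pyrimidine, transition)
base 20: G→A (purine→purine, transition)

4 transitions, 2 transversions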